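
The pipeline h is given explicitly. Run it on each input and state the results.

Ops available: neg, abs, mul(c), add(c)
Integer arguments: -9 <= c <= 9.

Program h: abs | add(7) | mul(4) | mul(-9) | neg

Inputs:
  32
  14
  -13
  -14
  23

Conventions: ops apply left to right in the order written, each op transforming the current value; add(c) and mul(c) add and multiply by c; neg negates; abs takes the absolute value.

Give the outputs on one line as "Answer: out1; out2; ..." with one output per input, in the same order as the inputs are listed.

1404; 756; 720; 756; 1080

Execution, op by op:
  32 -> 32 -> 39 -> 156 -> -1404 -> 1404
  14 -> 14 -> 21 -> 84 -> -756 -> 756
  -13 -> 13 -> 20 -> 80 -> -720 -> 720
  -14 -> 14 -> 21 -> 84 -> -756 -> 756
  23 -> 23 -> 30 -> 120 -> -1080 -> 1080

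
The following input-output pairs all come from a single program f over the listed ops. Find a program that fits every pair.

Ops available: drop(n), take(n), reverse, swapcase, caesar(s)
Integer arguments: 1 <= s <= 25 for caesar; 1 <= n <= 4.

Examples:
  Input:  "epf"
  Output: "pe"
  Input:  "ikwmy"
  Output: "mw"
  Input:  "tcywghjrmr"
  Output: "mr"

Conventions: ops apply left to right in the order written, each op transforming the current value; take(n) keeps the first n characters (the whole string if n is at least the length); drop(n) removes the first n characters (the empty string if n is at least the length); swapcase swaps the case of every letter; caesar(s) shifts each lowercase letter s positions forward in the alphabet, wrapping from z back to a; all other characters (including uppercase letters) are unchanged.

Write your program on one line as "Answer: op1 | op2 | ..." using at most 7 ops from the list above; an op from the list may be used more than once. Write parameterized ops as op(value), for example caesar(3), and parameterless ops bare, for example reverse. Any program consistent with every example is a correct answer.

reverse | swapcase | drop(1) | take(4) | take(2) | swapcase

Check, running the answer program on each example:
  "epf" -> "fpe" -> "FPE" -> "PE" -> "PE" -> "PE" -> "pe"
  "ikwmy" -> "ymwki" -> "YMWKI" -> "MWKI" -> "MWKI" -> "MW" -> "mw"
  "tcywghjrmr" -> "rmrjhgwyct" -> "RMRJHGWYCT" -> "MRJHGWYCT" -> "MRJH" -> "MR" -> "mr"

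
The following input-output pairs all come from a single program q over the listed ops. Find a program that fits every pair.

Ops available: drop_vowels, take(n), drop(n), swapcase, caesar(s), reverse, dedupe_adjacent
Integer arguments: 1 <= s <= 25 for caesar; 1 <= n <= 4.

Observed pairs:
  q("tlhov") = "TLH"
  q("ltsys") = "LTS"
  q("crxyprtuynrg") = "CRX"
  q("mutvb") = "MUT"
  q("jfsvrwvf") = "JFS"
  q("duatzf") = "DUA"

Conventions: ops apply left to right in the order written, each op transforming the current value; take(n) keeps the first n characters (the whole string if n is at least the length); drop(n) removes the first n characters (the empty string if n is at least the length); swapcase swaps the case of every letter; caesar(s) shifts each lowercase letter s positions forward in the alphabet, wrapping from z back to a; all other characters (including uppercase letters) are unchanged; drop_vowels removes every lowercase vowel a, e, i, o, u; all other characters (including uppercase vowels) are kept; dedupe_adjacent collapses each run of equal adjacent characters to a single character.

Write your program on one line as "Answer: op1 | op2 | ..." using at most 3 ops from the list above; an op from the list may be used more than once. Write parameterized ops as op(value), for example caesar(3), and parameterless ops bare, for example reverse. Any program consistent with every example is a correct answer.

swapcase | take(3)

Check, running the answer program on each example:
  "tlhov" -> "TLHOV" -> "TLH"
  "ltsys" -> "LTSYS" -> "LTS"
  "crxyprtuynrg" -> "CRXYPRTUYNRG" -> "CRX"
  "mutvb" -> "MUTVB" -> "MUT"
  "jfsvrwvf" -> "JFSVRWVF" -> "JFS"
  "duatzf" -> "DUATZF" -> "DUA"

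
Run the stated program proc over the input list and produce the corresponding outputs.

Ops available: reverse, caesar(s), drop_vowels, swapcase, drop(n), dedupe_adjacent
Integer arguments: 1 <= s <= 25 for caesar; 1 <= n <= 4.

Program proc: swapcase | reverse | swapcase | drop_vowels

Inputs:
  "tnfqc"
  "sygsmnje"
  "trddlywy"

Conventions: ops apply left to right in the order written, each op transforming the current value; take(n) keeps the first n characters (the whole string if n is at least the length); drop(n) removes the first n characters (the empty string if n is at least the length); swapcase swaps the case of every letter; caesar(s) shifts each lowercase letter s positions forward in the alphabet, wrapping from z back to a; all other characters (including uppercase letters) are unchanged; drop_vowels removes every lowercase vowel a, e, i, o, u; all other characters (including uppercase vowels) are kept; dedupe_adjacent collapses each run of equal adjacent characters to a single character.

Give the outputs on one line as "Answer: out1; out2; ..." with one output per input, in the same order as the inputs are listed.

Execution, op by op:
  "tnfqc" -> "TNFQC" -> "CQFNT" -> "cqfnt" -> "cqfnt"
  "sygsmnje" -> "SYGSMNJE" -> "EJNMSGYS" -> "ejnmsgys" -> "jnmsgys"
  "trddlywy" -> "TRDDLYWY" -> "YWYLDDRT" -> "ywylddrt" -> "ywylddrt"

"cqfnt"; "jnmsgys"; "ywylddrt"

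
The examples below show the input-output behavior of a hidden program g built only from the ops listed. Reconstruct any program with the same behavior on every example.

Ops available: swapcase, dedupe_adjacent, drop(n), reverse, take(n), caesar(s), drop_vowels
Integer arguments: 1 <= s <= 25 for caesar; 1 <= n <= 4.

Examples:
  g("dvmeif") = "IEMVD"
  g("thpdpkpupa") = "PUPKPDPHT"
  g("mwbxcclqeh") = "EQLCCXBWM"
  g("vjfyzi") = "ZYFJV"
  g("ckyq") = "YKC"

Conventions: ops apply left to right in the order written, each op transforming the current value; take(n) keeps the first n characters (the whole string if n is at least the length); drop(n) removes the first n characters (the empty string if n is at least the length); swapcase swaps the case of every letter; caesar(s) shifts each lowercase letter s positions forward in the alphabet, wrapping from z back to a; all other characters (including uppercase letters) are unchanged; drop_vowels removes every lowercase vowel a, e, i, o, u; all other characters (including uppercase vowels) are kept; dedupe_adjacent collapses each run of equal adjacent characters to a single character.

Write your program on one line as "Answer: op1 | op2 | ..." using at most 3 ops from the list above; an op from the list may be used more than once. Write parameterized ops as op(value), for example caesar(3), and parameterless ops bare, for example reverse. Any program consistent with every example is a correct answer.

swapcase | reverse | drop(1)

Check, running the answer program on each example:
  "dvmeif" -> "DVMEIF" -> "FIEMVD" -> "IEMVD"
  "thpdpkpupa" -> "THPDPKPUPA" -> "APUPKPDPHT" -> "PUPKPDPHT"
  "mwbxcclqeh" -> "MWBXCCLQEH" -> "HEQLCCXBWM" -> "EQLCCXBWM"
  "vjfyzi" -> "VJFYZI" -> "IZYFJV" -> "ZYFJV"
  "ckyq" -> "CKYQ" -> "QYKC" -> "YKC"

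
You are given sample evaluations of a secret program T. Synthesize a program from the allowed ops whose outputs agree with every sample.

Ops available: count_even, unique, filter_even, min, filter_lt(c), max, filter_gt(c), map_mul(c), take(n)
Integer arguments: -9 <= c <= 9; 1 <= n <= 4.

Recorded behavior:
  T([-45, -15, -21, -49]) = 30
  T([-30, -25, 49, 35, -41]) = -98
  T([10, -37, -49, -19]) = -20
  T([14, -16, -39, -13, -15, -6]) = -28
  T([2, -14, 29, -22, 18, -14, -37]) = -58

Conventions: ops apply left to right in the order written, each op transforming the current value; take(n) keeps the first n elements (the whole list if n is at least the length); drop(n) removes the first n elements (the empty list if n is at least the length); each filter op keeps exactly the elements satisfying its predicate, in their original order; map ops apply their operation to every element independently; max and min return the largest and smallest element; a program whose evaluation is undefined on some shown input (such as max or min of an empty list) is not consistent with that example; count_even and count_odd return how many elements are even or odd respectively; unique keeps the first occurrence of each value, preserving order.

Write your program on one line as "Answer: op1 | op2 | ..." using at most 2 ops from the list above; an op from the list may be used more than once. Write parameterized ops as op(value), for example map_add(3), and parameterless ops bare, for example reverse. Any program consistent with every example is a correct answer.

map_mul(-2) | min

Check, running the answer program on each example:
  [-45, -15, -21, -49] -> [90, 30, 42, 98] -> 30
  [-30, -25, 49, 35, -41] -> [60, 50, -98, -70, 82] -> -98
  [10, -37, -49, -19] -> [-20, 74, 98, 38] -> -20
  [14, -16, -39, -13, -15, -6] -> [-28, 32, 78, 26, 30, 12] -> -28
  [2, -14, 29, -22, 18, -14, -37] -> [-4, 28, -58, 44, -36, 28, 74] -> -58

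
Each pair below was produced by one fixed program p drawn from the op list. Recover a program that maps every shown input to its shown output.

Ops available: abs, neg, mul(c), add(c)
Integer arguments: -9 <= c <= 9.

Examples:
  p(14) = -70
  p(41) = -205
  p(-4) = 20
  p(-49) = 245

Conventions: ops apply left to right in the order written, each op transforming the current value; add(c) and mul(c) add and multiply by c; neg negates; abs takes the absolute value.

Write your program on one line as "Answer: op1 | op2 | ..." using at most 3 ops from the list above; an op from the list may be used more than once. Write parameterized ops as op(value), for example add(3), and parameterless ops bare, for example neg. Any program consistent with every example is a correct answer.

neg | mul(-5) | neg

Check, running the answer program on each example:
  14 -> -14 -> 70 -> -70
  41 -> -41 -> 205 -> -205
  -4 -> 4 -> -20 -> 20
  -49 -> 49 -> -245 -> 245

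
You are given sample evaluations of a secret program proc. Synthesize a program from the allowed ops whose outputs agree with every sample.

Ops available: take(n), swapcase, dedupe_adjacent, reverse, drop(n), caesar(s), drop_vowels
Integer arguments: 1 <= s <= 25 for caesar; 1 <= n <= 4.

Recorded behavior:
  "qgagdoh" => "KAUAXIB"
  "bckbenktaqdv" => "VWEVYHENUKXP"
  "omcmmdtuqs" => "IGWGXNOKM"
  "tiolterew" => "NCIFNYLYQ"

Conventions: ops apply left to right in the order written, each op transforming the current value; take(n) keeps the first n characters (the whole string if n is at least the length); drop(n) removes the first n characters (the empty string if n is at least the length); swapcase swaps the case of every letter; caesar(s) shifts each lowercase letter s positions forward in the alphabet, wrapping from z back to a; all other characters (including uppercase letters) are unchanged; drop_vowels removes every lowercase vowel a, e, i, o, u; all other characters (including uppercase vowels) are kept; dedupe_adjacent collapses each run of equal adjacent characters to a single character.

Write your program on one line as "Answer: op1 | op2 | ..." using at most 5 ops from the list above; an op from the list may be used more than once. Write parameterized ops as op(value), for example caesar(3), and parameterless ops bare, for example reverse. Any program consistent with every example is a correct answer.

caesar(22) | caesar(24) | dedupe_adjacent | swapcase

Check, running the answer program on each example:
  "qgagdoh" -> "mcwczkd" -> "kauaxib" -> "kauaxib" -> "KAUAXIB"
  "bckbenktaqdv" -> "xygxajgpwmzr" -> "vwevyhenukxp" -> "vwevyhenukxp" -> "VWEVYHENUKXP"
  "omcmmdtuqs" -> "kiyiizpqmo" -> "igwggxnokm" -> "igwgxnokm" -> "IGWGXNOKM"
  "tiolterew" -> "pekhpanas" -> "ncifnylyq" -> "ncifnylyq" -> "NCIFNYLYQ"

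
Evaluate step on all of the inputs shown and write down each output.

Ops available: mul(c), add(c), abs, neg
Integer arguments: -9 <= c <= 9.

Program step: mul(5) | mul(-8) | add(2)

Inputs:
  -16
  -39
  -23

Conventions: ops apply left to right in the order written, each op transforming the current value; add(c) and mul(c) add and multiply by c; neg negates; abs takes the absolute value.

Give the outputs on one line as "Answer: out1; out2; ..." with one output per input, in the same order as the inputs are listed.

642; 1562; 922

Execution, op by op:
  -16 -> -80 -> 640 -> 642
  -39 -> -195 -> 1560 -> 1562
  -23 -> -115 -> 920 -> 922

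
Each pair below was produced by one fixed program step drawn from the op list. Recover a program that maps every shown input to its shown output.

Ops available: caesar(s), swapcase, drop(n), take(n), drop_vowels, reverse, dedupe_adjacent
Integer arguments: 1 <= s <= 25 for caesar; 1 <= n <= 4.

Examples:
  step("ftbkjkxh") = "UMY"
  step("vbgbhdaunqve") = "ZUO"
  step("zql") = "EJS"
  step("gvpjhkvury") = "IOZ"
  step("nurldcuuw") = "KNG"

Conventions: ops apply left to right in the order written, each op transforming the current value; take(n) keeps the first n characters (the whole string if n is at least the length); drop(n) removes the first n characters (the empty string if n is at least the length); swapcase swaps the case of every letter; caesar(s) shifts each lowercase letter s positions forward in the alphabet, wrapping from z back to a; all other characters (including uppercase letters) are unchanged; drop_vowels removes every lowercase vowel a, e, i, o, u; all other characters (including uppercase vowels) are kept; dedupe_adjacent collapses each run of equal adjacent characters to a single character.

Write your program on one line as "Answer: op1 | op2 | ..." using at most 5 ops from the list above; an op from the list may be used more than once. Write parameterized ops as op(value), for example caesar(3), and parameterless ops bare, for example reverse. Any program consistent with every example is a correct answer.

take(3) | reverse | caesar(19) | swapcase

Check, running the answer program on each example:
  "ftbkjkxh" -> "ftb" -> "btf" -> "umy" -> "UMY"
  "vbgbhdaunqve" -> "vbg" -> "gbv" -> "zuo" -> "ZUO"
  "zql" -> "zql" -> "lqz" -> "ejs" -> "EJS"
  "gvpjhkvury" -> "gvp" -> "pvg" -> "ioz" -> "IOZ"
  "nurldcuuw" -> "nur" -> "run" -> "kng" -> "KNG"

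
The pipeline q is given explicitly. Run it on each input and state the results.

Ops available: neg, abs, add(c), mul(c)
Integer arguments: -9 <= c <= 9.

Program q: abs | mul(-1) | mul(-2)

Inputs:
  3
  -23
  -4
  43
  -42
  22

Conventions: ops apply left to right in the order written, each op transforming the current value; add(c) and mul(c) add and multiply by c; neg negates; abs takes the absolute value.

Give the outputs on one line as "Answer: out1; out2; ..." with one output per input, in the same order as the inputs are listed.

6; 46; 8; 86; 84; 44

Execution, op by op:
  3 -> 3 -> -3 -> 6
  -23 -> 23 -> -23 -> 46
  -4 -> 4 -> -4 -> 8
  43 -> 43 -> -43 -> 86
  -42 -> 42 -> -42 -> 84
  22 -> 22 -> -22 -> 44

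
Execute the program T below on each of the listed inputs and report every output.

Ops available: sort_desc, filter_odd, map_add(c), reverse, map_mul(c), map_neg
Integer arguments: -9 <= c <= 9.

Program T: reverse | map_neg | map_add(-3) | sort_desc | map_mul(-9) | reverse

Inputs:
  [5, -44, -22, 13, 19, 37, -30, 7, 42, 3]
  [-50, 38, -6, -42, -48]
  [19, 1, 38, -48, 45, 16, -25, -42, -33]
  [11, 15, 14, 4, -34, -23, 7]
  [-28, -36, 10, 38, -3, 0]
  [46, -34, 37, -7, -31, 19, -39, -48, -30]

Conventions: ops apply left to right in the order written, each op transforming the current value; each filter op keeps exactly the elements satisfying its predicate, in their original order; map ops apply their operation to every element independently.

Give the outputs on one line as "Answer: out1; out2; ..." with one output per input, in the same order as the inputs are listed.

Execution, op by op:
  [5, -44, -22, 13, 19, 37, -30, 7, 42, 3] -> [3, 42, 7, -30, 37, 19, 13, -22, -44, 5] -> [-3, -42, -7, 30, -37, -19, -13, 22, 44, -5] -> [-6, -45, -10, 27, -40, -22, -16, 19, 41, -8] -> [41, 27, 19, -6, -8, -10, -16, -22, -40, -45] -> [-369, -243, -171, 54, 72, 90, 144, 198, 360, 405] -> [405, 360, 198, 144, 90, 72, 54, -171, -243, -369]
  [-50, 38, -6, -42, -48] -> [-48, -42, -6, 38, -50] -> [48, 42, 6, -38, 50] -> [45, 39, 3, -41, 47] -> [47, 45, 39, 3, -41] -> [-423, -405, -351, -27, 369] -> [369, -27, -351, -405, -423]
  [19, 1, 38, -48, 45, 16, -25, -42, -33] -> [-33, -42, -25, 16, 45, -48, 38, 1, 19] -> [33, 42, 25, -16, -45, 48, -38, -1, -19] -> [30, 39, 22, -19, -48, 45, -41, -4, -22] -> [45, 39, 30, 22, -4, -19, -22, -41, -48] -> [-405, -351, -270, -198, 36, 171, 198, 369, 432] -> [432, 369, 198, 171, 36, -198, -270, -351, -405]
  [11, 15, 14, 4, -34, -23, 7] -> [7, -23, -34, 4, 14, 15, 11] -> [-7, 23, 34, -4, -14, -15, -11] -> [-10, 20, 31, -7, -17, -18, -14] -> [31, 20, -7, -10, -14, -17, -18] -> [-279, -180, 63, 90, 126, 153, 162] -> [162, 153, 126, 90, 63, -180, -279]
  [-28, -36, 10, 38, -3, 0] -> [0, -3, 38, 10, -36, -28] -> [0, 3, -38, -10, 36, 28] -> [-3, 0, -41, -13, 33, 25] -> [33, 25, 0, -3, -13, -41] -> [-297, -225, 0, 27, 117, 369] -> [369, 117, 27, 0, -225, -297]
  [46, -34, 37, -7, -31, 19, -39, -48, -30] -> [-30, -48, -39, 19, -31, -7, 37, -34, 46] -> [30, 48, 39, -19, 31, 7, -37, 34, -46] -> [27, 45, 36, -22, 28, 4, -40, 31, -49] -> [45, 36, 31, 28, 27, 4, -22, -40, -49] -> [-405, -324, -279, -252, -243, -36, 198, 360, 441] -> [441, 360, 198, -36, -243, -252, -279, -324, -405]

[405, 360, 198, 144, 90, 72, 54, -171, -243, -369]; [369, -27, -351, -405, -423]; [432, 369, 198, 171, 36, -198, -270, -351, -405]; [162, 153, 126, 90, 63, -180, -279]; [369, 117, 27, 0, -225, -297]; [441, 360, 198, -36, -243, -252, -279, -324, -405]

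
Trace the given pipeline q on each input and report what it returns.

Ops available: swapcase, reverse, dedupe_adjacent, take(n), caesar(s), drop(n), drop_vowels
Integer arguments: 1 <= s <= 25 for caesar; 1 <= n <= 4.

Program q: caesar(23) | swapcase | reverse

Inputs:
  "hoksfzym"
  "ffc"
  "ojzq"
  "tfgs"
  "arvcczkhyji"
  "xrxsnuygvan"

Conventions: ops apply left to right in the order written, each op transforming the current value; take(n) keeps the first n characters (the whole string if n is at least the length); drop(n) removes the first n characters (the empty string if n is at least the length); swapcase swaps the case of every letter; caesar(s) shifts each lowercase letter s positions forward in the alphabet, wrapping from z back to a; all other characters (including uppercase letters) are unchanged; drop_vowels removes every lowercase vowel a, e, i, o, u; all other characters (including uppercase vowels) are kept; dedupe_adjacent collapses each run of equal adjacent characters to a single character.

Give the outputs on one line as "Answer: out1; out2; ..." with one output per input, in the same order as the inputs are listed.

Execution, op by op:
  "hoksfzym" -> "elhpcwvj" -> "ELHPCWVJ" -> "JVWCPHLE"
  "ffc" -> "ccz" -> "CCZ" -> "ZCC"
  "ojzq" -> "lgwn" -> "LGWN" -> "NWGL"
  "tfgs" -> "qcdp" -> "QCDP" -> "PDCQ"
  "arvcczkhyji" -> "xoszzwhevgf" -> "XOSZZWHEVGF" -> "FGVEHWZZSOX"
  "xrxsnuygvan" -> "uoupkrvdsxk" -> "UOUPKRVDSXK" -> "KXSDVRKPUOU"

"JVWCPHLE"; "ZCC"; "NWGL"; "PDCQ"; "FGVEHWZZSOX"; "KXSDVRKPUOU"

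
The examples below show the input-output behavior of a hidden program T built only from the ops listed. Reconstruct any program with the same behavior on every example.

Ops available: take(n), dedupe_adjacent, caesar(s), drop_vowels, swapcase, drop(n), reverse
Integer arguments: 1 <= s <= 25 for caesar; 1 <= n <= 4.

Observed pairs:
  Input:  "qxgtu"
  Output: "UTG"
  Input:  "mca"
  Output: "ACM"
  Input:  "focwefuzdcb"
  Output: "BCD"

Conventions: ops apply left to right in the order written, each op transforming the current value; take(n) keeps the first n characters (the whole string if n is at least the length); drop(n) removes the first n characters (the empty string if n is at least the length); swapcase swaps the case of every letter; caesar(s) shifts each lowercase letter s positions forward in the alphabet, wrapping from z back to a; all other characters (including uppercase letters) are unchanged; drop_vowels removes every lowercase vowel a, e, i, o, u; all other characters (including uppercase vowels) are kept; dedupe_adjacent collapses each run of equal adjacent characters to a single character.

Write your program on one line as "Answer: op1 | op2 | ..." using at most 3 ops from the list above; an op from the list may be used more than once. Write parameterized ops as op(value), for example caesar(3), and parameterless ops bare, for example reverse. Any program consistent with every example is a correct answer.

swapcase | reverse | take(3)

Check, running the answer program on each example:
  "qxgtu" -> "QXGTU" -> "UTGXQ" -> "UTG"
  "mca" -> "MCA" -> "ACM" -> "ACM"
  "focwefuzdcb" -> "FOCWEFUZDCB" -> "BCDZUFEWCOF" -> "BCD"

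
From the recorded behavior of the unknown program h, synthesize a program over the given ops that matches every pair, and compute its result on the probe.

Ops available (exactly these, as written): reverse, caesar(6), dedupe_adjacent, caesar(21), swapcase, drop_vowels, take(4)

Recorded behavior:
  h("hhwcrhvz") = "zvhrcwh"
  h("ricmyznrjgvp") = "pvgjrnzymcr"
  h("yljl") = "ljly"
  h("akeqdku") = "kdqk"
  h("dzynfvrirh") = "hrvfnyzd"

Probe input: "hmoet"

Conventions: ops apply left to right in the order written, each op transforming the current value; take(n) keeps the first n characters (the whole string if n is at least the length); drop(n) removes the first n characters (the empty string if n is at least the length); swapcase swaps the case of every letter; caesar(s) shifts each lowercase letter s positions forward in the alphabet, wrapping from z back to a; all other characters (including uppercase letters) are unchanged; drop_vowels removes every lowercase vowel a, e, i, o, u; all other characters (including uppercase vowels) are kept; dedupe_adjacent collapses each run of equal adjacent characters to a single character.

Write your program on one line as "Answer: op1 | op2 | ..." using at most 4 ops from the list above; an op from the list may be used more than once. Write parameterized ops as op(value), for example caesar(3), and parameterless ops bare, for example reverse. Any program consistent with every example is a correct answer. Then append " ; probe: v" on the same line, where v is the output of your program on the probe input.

drop_vowels | dedupe_adjacent | reverse ; probe: "tmh"

Check, running the answer program on each example:
  "hhwcrhvz" -> "hhwcrhvz" -> "hwcrhvz" -> "zvhrcwh"
  "ricmyznrjgvp" -> "rcmyznrjgvp" -> "rcmyznrjgvp" -> "pvgjrnzymcr"
  "yljl" -> "yljl" -> "yljl" -> "ljly"
  "akeqdku" -> "kqdk" -> "kqdk" -> "kdqk"
  "dzynfvrirh" -> "dzynfvrrh" -> "dzynfvrh" -> "hrvfnyzd"
  probe: "hmoet" -> "hmt" -> "hmt" -> "tmh"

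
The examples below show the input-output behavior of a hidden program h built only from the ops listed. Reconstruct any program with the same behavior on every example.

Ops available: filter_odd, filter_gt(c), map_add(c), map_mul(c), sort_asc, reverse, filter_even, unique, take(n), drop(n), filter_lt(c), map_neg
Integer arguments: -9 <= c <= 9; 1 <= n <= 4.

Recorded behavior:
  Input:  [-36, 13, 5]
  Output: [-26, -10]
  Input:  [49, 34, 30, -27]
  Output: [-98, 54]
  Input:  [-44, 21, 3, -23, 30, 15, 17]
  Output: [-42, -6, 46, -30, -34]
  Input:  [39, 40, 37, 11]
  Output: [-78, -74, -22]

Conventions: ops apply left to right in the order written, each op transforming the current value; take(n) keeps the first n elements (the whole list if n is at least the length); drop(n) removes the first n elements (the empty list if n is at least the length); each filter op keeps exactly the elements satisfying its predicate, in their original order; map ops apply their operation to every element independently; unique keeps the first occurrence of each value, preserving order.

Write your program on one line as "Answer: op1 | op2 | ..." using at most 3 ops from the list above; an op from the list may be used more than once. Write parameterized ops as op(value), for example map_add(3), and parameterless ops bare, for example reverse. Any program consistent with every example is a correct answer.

filter_odd | map_mul(-2)

Check, running the answer program on each example:
  [-36, 13, 5] -> [13, 5] -> [-26, -10]
  [49, 34, 30, -27] -> [49, -27] -> [-98, 54]
  [-44, 21, 3, -23, 30, 15, 17] -> [21, 3, -23, 15, 17] -> [-42, -6, 46, -30, -34]
  [39, 40, 37, 11] -> [39, 37, 11] -> [-78, -74, -22]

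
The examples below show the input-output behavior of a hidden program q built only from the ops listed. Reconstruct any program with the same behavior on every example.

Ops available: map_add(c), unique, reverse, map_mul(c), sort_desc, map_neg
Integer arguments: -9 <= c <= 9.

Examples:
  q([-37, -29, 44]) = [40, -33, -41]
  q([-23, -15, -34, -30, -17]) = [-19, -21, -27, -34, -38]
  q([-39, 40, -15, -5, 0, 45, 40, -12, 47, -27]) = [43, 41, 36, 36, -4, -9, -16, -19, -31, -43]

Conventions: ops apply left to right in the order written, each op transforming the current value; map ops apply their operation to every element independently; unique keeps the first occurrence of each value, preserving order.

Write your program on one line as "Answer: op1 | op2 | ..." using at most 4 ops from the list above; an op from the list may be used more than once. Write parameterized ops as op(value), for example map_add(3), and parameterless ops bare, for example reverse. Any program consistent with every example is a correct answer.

reverse | sort_desc | map_add(-8) | map_add(4)

Check, running the answer program on each example:
  [-37, -29, 44] -> [44, -29, -37] -> [44, -29, -37] -> [36, -37, -45] -> [40, -33, -41]
  [-23, -15, -34, -30, -17] -> [-17, -30, -34, -15, -23] -> [-15, -17, -23, -30, -34] -> [-23, -25, -31, -38, -42] -> [-19, -21, -27, -34, -38]
  [-39, 40, -15, -5, 0, 45, 40, -12, 47, -27] -> [-27, 47, -12, 40, 45, 0, -5, -15, 40, -39] -> [47, 45, 40, 40, 0, -5, -12, -15, -27, -39] -> [39, 37, 32, 32, -8, -13, -20, -23, -35, -47] -> [43, 41, 36, 36, -4, -9, -16, -19, -31, -43]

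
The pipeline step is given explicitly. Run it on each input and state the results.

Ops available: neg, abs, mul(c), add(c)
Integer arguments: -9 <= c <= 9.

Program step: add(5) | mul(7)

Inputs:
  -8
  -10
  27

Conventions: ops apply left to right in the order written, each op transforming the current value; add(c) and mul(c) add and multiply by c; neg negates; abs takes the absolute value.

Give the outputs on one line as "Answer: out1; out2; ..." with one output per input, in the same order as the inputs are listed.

Execution, op by op:
  -8 -> -3 -> -21
  -10 -> -5 -> -35
  27 -> 32 -> 224

-21; -35; 224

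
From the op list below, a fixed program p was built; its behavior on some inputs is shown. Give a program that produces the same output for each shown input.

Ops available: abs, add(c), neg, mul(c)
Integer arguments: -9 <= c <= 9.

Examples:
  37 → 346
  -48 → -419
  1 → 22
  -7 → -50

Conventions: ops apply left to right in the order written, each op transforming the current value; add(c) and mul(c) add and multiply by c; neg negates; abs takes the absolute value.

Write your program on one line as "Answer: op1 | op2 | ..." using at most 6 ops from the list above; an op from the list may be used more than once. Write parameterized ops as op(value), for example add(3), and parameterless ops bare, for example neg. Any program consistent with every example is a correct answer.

mul(3) | mul(3) | neg | add(-4) | add(-9) | neg

Check, running the answer program on each example:
  37 -> 111 -> 333 -> -333 -> -337 -> -346 -> 346
  -48 -> -144 -> -432 -> 432 -> 428 -> 419 -> -419
  1 -> 3 -> 9 -> -9 -> -13 -> -22 -> 22
  -7 -> -21 -> -63 -> 63 -> 59 -> 50 -> -50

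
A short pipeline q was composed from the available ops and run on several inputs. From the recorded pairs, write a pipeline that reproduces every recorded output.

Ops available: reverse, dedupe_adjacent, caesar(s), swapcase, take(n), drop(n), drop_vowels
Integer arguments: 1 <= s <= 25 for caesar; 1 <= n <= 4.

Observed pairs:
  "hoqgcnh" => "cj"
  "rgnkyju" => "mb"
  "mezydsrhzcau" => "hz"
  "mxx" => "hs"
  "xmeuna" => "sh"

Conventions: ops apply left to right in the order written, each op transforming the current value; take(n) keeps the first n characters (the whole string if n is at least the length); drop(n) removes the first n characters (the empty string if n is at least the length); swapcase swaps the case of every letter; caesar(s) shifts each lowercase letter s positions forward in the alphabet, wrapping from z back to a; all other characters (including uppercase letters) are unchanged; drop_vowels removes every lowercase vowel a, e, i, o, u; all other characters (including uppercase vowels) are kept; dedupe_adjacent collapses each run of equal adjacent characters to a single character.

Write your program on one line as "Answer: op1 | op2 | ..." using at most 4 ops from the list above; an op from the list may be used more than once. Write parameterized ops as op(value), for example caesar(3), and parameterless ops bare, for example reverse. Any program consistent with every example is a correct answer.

dedupe_adjacent | take(2) | caesar(24) | caesar(23)

Check, running the answer program on each example:
  "hoqgcnh" -> "hoqgcnh" -> "ho" -> "fm" -> "cj"
  "rgnkyju" -> "rgnkyju" -> "rg" -> "pe" -> "mb"
  "mezydsrhzcau" -> "mezydsrhzcau" -> "me" -> "kc" -> "hz"
  "mxx" -> "mx" -> "mx" -> "kv" -> "hs"
  "xmeuna" -> "xmeuna" -> "xm" -> "vk" -> "sh"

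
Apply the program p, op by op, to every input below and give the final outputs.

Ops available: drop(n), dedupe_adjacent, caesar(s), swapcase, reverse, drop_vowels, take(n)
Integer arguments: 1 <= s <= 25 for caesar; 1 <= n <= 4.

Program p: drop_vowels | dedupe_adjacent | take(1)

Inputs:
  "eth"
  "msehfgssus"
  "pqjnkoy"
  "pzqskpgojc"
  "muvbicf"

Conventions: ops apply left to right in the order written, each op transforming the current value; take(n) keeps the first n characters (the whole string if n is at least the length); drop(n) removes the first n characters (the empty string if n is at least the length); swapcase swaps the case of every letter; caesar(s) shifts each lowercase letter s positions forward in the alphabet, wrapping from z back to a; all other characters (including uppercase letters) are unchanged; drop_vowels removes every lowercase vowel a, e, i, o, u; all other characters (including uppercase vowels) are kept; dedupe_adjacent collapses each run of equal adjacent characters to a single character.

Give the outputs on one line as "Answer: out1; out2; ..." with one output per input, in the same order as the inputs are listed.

"t"; "m"; "p"; "p"; "m"

Execution, op by op:
  "eth" -> "th" -> "th" -> "t"
  "msehfgssus" -> "mshfgsss" -> "mshfgs" -> "m"
  "pqjnkoy" -> "pqjnky" -> "pqjnky" -> "p"
  "pzqskpgojc" -> "pzqskpgjc" -> "pzqskpgjc" -> "p"
  "muvbicf" -> "mvbcf" -> "mvbcf" -> "m"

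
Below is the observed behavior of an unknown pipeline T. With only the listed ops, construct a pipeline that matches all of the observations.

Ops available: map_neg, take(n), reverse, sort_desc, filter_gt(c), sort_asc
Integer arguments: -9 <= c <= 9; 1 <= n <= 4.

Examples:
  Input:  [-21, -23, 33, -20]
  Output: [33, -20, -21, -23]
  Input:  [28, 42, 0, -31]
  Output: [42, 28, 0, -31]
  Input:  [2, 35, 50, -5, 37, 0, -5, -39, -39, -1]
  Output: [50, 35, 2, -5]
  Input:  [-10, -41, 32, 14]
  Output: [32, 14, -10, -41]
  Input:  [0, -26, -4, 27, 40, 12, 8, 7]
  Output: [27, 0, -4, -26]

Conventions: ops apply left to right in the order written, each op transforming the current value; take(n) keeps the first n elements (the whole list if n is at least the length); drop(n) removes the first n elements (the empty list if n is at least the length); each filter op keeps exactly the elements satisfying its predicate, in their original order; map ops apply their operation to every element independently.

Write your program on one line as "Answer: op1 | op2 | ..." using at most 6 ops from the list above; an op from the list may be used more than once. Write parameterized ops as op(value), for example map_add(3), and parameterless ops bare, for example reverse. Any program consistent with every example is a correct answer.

take(4) | map_neg | sort_desc | sort_asc | map_neg

Check, running the answer program on each example:
  [-21, -23, 33, -20] -> [-21, -23, 33, -20] -> [21, 23, -33, 20] -> [23, 21, 20, -33] -> [-33, 20, 21, 23] -> [33, -20, -21, -23]
  [28, 42, 0, -31] -> [28, 42, 0, -31] -> [-28, -42, 0, 31] -> [31, 0, -28, -42] -> [-42, -28, 0, 31] -> [42, 28, 0, -31]
  [2, 35, 50, -5, 37, 0, -5, -39, -39, -1] -> [2, 35, 50, -5] -> [-2, -35, -50, 5] -> [5, -2, -35, -50] -> [-50, -35, -2, 5] -> [50, 35, 2, -5]
  [-10, -41, 32, 14] -> [-10, -41, 32, 14] -> [10, 41, -32, -14] -> [41, 10, -14, -32] -> [-32, -14, 10, 41] -> [32, 14, -10, -41]
  [0, -26, -4, 27, 40, 12, 8, 7] -> [0, -26, -4, 27] -> [0, 26, 4, -27] -> [26, 4, 0, -27] -> [-27, 0, 4, 26] -> [27, 0, -4, -26]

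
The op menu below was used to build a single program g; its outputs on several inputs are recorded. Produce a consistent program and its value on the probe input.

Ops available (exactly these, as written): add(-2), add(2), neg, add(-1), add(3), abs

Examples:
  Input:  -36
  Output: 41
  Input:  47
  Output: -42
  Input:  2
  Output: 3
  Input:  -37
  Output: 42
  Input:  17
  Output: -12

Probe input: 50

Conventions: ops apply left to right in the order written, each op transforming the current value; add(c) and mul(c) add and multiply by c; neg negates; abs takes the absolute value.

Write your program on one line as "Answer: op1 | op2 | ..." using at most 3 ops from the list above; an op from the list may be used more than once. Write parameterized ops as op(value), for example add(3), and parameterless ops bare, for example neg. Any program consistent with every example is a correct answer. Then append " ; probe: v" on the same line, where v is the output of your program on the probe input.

neg | add(2) | add(3) ; probe: -45

Check, running the answer program on each example:
  -36 -> 36 -> 38 -> 41
  47 -> -47 -> -45 -> -42
  2 -> -2 -> 0 -> 3
  -37 -> 37 -> 39 -> 42
  17 -> -17 -> -15 -> -12
  probe: 50 -> -50 -> -48 -> -45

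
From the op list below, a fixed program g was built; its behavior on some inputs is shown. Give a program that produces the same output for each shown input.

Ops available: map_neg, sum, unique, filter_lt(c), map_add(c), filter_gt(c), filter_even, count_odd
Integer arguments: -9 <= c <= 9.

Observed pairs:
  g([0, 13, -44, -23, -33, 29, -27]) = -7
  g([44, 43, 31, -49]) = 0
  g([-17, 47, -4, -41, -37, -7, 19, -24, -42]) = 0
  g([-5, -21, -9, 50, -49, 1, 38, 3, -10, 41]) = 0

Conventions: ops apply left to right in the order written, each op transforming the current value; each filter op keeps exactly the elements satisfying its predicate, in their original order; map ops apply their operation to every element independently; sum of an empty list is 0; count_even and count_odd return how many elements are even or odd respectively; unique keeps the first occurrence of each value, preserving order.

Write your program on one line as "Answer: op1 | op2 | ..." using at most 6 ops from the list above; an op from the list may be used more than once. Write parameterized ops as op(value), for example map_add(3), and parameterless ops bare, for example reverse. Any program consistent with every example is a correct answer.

map_neg | filter_even | filter_lt(2) | filter_gt(-5) | map_add(-7) | sum

Check, running the answer program on each example:
  [0, 13, -44, -23, -33, 29, -27] -> [0, -13, 44, 23, 33, -29, 27] -> [0, 44] -> [0] -> [0] -> [-7] -> -7
  [44, 43, 31, -49] -> [-44, -43, -31, 49] -> [-44] -> [-44] -> [] -> [] -> 0
  [-17, 47, -4, -41, -37, -7, 19, -24, -42] -> [17, -47, 4, 41, 37, 7, -19, 24, 42] -> [4, 24, 42] -> [] -> [] -> [] -> 0
  [-5, -21, -9, 50, -49, 1, 38, 3, -10, 41] -> [5, 21, 9, -50, 49, -1, -38, -3, 10, -41] -> [-50, -38, 10] -> [-50, -38] -> [] -> [] -> 0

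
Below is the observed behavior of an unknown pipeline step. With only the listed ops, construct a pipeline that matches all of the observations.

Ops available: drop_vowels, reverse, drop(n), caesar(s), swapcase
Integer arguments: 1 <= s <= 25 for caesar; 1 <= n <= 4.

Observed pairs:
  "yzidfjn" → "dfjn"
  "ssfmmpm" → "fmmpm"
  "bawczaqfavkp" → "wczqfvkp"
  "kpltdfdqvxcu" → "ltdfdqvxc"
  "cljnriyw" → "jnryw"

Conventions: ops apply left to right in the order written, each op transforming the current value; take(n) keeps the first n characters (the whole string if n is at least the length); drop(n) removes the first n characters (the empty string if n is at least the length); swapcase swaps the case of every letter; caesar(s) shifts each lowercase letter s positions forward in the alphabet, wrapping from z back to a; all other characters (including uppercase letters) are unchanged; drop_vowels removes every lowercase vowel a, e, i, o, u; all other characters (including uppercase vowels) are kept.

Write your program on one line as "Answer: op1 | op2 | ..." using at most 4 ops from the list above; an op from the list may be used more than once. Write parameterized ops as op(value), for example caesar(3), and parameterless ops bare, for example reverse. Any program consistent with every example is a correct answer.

drop(2) | reverse | drop_vowels | reverse

Check, running the answer program on each example:
  "yzidfjn" -> "idfjn" -> "njfdi" -> "njfd" -> "dfjn"
  "ssfmmpm" -> "fmmpm" -> "mpmmf" -> "mpmmf" -> "fmmpm"
  "bawczaqfavkp" -> "wczaqfavkp" -> "pkvafqazcw" -> "pkvfqzcw" -> "wczqfvkp"
  "kpltdfdqvxcu" -> "ltdfdqvxcu" -> "ucxvqdfdtl" -> "cxvqdfdtl" -> "ltdfdqvxc"
  "cljnriyw" -> "jnriyw" -> "wyirnj" -> "wyrnj" -> "jnryw"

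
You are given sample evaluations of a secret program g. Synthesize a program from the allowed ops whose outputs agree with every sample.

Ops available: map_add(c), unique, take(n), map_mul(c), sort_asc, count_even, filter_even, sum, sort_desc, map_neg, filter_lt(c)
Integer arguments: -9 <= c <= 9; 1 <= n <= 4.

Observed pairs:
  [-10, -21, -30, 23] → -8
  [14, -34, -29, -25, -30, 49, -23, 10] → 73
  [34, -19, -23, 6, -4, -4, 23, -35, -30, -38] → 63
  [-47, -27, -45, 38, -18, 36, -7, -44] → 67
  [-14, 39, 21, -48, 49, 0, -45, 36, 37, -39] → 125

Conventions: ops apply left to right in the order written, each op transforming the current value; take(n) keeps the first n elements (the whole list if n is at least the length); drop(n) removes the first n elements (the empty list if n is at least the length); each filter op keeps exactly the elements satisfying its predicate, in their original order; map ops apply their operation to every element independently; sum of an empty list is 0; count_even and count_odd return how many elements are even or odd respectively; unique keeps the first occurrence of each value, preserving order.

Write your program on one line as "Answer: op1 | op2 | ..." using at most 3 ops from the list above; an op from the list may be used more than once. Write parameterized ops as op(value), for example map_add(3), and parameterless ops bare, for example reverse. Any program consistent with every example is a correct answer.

sort_desc | take(3) | sum

Check, running the answer program on each example:
  [-10, -21, -30, 23] -> [23, -10, -21, -30] -> [23, -10, -21] -> -8
  [14, -34, -29, -25, -30, 49, -23, 10] -> [49, 14, 10, -23, -25, -29, -30, -34] -> [49, 14, 10] -> 73
  [34, -19, -23, 6, -4, -4, 23, -35, -30, -38] -> [34, 23, 6, -4, -4, -19, -23, -30, -35, -38] -> [34, 23, 6] -> 63
  [-47, -27, -45, 38, -18, 36, -7, -44] -> [38, 36, -7, -18, -27, -44, -45, -47] -> [38, 36, -7] -> 67
  [-14, 39, 21, -48, 49, 0, -45, 36, 37, -39] -> [49, 39, 37, 36, 21, 0, -14, -39, -45, -48] -> [49, 39, 37] -> 125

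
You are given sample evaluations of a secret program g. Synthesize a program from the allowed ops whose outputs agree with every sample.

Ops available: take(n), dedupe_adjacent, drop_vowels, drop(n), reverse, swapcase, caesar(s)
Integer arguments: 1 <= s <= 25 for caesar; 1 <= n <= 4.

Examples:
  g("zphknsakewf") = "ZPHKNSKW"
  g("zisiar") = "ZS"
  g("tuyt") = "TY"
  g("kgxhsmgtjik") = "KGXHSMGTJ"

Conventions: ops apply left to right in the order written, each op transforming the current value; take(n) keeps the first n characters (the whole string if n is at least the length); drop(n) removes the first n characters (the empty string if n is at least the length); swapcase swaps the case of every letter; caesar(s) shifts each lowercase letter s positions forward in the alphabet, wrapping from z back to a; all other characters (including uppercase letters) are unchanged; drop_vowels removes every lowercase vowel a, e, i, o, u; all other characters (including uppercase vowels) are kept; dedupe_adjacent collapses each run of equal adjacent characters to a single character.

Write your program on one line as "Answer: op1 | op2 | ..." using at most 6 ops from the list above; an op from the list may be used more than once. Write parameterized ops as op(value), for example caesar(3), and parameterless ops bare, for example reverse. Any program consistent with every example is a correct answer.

drop_vowels | swapcase | reverse | drop(1) | reverse

Check, running the answer program on each example:
  "zphknsakewf" -> "zphknskwf" -> "ZPHKNSKWF" -> "FWKSNKHPZ" -> "WKSNKHPZ" -> "ZPHKNSKW"
  "zisiar" -> "zsr" -> "ZSR" -> "RSZ" -> "SZ" -> "ZS"
  "tuyt" -> "tyt" -> "TYT" -> "TYT" -> "YT" -> "TY"
  "kgxhsmgtjik" -> "kgxhsmgtjk" -> "KGXHSMGTJK" -> "KJTGMSHXGK" -> "JTGMSHXGK" -> "KGXHSMGTJ"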